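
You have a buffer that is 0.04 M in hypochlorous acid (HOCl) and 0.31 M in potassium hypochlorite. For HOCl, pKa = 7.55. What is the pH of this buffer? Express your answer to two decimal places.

pH = 8.44

Using pH = pKa + log([base]/[acid]) with [base]/[acid] = 0.31/0.04:
pH = 7.55 + (+0.889) = 8.44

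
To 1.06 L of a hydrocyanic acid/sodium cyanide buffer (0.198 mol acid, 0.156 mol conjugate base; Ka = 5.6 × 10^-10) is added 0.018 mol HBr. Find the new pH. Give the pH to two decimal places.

pH = 9.06

After neutralization: n(HCN) = 0.216 mol, n(CN-) = 0.138 mol.
pKa = −log(5.6 × 10^-10) = 9.252
Henderson–Hasselbalch with mole ratio 0.138/0.216: pH = 9.252 + (-0.195)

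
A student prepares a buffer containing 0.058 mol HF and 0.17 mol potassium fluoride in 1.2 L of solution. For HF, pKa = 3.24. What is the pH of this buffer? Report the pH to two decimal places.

pH = 3.71

Using pH = pKa + log([base]/[acid]) with [base]/[acid] = 0.17/0.058:
pH = 3.24 + (+0.467) = 3.71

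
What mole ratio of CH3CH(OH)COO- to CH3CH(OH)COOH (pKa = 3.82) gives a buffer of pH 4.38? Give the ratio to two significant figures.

pH = pKa + log(r) ⇒ log(r) = 4.38 − 3.82 = +0.56
r = [CH3CH(OH)COO-]/[CH3CH(OH)COOH] = 10^(+0.56) = 3.63

ratio = 3.6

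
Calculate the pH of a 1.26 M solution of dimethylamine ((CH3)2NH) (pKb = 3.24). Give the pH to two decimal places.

(CH3)2NH + H2O ⇌ (CH3)2NH2+ + OH-
Kb = 10^(−3.24) = 5.75 × 10^-4
From the ICE table, Kb = [OH-]²/(1.26 − [OH-]) = 5.75 × 10^-4.
Neglecting [OH-] in the denominator: [OH-] = √(5.75 × 10^-4 × 1.26) = 2.69 × 10^-2 M
pOH = 1.57, so pH = 14.00 − pOH = 12.43

pH = 12.43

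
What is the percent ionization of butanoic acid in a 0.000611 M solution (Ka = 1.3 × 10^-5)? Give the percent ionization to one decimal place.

CH3(CH2)2COOH ⇌ CH3(CH2)2COO- + H+; let x = [H+] at equilibrium.
Solve x² + 1.3e-05x − 7.94e-09 = 0 → x = 8.29 × 10^-5 M
Fraction ionized = 8.29 × 10^-5 / 0.000611 = 0.1357 → 13.6%

13.6%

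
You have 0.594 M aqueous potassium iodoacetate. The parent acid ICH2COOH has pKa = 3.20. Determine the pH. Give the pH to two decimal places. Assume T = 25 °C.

pH = 8.49

ICH2COO- is the conjugate base of the weak acid ICH2COOH.
Ka = 10^(−3.20) = 6.31 × 10^-4
Kb = Kw/Ka = 1.0×10^-14 / 6.31 × 10^-4 = 1.58 × 10^-11
From the ICE table, Kb = [OH-]²/(0.594 − [OH-]) = 1.58 × 10^-11.
Assume [OH-] ≪ 0.594: [OH-] ≈ √(1.58 × 10^-11 × 0.594) = 3.06 × 10^-6 M
Check: 0.00052% ionized — well under 5%, approximation valid.
pOH = −log(3.06 × 10^-6) = 5.51; pH = 14.00 − 5.51 = 8.49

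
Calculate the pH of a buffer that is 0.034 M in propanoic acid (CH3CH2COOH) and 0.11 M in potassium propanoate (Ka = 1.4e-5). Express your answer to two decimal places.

pH = 5.36

pKa = −log(1.4 × 10^-5) = 4.854
Using pH = pKa + log([base]/[acid]) with [base]/[acid] = 0.11/0.034:
pH = 4.854 + (+0.510) = 5.36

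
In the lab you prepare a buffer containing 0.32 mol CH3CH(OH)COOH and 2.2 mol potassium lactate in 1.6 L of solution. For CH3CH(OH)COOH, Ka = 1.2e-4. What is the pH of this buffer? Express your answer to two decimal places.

pKa = −log(1.2 × 10^-4) = 3.921
Henderson–Hasselbalch: pH = pKa + log([CH3CH(OH)COO-]/[CH3CH(OH)COOH]) = 3.921 + log(2.2/0.32)
pH = 3.921 + (+0.837) = 4.76

pH = 4.76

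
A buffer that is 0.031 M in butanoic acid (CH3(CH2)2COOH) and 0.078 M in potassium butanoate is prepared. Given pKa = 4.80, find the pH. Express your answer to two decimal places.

Using pH = pKa + log([base]/[acid]) with [base]/[acid] = 0.078/0.031:
pH = 4.80 + (+0.401) = 5.20

pH = 5.20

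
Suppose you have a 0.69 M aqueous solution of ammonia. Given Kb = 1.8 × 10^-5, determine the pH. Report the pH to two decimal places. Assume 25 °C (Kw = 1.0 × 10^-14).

pH = 11.55

NH3 + H2O ⇌ NH4+ + OH-
Kb = [OH-]²/(0.69 − [OH-]) = 1.8 × 10^-5
Assume [OH-] ≪ 0.69: [OH-] ≈ √(1.8 × 10^-5 × 0.69) = 3.52 × 10^-3 M
Check: 0.51% ionized — well under 5%, approximation valid.
pOH = −log(3.52 × 10^-3) = 2.45; pH = 14.00 − 2.45 = 11.55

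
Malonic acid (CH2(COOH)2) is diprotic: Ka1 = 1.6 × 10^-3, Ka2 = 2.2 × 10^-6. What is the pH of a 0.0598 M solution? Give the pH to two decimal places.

Since Ka1 ≫ Ka2, the first ionization dominates [H+].
Ka1 = x²/(0.0598 − x) = 1.6 × 10^-3
Solving the quadratic: x = (−Ka1 + √(Ka1² + 4·Ka1·C₀))/2 = 9.01 × 10^-3 M
pH = −log(9.01 × 10^-3) = 2.05

pH = 2.05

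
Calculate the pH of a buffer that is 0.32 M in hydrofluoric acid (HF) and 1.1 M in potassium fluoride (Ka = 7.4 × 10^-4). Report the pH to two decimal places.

pH = 3.67

pKa = −log(7.4 × 10^-4) = 3.131
Henderson–Hasselbalch: pH = pKa + log([F-]/[HF]) = 3.131 + log(1.1/0.32)
pH = 3.131 + (+0.536) = 3.67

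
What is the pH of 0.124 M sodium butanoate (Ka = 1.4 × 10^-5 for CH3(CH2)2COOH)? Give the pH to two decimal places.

CH3(CH2)2COO- is the conjugate base of the weak acid CH3(CH2)2COOH.
Kb = Kw/Ka = 1.0×10^-14 / 1.4 × 10^-5 = 7.14 × 10^-10
From the ICE table, Kb = [OH-]²/(0.124 − [OH-]) = 7.14 × 10^-10.
Neglecting [OH-] in the denominator: [OH-] = √(7.14 × 10^-10 × 0.124) = 9.41 × 10^-6 M
pOH = 5.03, so pH = 14.00 − pOH = 8.97

pH = 8.97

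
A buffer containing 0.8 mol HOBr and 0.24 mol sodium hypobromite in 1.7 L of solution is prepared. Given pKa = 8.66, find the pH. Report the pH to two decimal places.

pH = 8.14

pH = pKa + log([A⁻]/[HA]) = 8.66 + log(0.24/0.8)
pH = 8.66 + (-0.523) = 8.14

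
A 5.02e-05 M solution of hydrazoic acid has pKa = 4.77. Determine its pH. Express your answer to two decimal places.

pH = 4.66

HN3 ⇌ N3- + H+
Ka = 10^(−4.77) = 1.70 × 10^-5
From the ICE table, Ka = [H+]²/(5.02e-05 − [H+]) = 1.70 × 10^-5.
The 5% rule fails; solving [H+]² + Ka·[H+] − Ka·C₀ = 0 exactly:
[H+] = (−Ka + √(Ka² + 4·Ka·C₀))/2 = 2.19 × 10^-5 M
pH = −log[H+] = −log(2.19 × 10^-5) = 4.66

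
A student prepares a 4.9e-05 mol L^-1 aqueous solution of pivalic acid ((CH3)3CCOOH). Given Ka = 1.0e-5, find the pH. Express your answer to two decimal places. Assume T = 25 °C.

pH = 4.75

(CH3)3CCOOH ⇌ (CH3)3CCOO- + H+
From the ICE table, Ka = [H+]²/(4.9e-05 − [H+]) = 1.0 × 10^-5.
Here C₀/Ka ≈ 4.9, so the small-[H+] approximation fails. Use the quadratic:
[H+] = (−Ka + √(Ka² + 4·Ka·C₀))/2 = 1.77 × 10^-5 M
pH = −log[H+] = −log(1.77 × 10^-5) = 4.75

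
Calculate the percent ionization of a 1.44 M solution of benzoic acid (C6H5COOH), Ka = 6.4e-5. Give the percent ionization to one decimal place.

0.7%

C6H5COOH ⇌ C6H5COO- + H+; let x = [H+] at equilibrium.
x ≈ √(Ka·C₀) = √(6.4 × 10^-5 × 1.44) = 9.60 × 10^-3 M
Fraction ionized = 9.60 × 10^-3 / 1.44 = 0.0067 → 0.7%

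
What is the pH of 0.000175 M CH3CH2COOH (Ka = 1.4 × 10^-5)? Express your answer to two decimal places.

CH3CH2COOH ⇌ CH3CH2COO- + H+
Let x = [H+] at equilibrium. Ka = x²/(0.000175 − x).
The 5% rule fails; solving x² + Ka·x − Ka·C₀ = 0 exactly:
x = (−Ka + √(Ka² + 4·Ka·C₀))/2 = 4.30 × 10^-5 M
pH = −log(4.30 × 10^-5) = 4.37

pH = 4.37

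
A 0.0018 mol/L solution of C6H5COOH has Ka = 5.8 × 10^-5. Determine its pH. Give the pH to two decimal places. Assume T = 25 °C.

C6H5COOH ⇌ C6H5COO- + H+
Ka = x²/(0.0018 − x) = 5.8 × 10^-5
Here C₀/Ka ≈ 31, so the small-x approximation fails. Use the quadratic:
x = (−Ka + √(Ka² + 4·Ka·C₀))/2 = 2.95 × 10^-4 M
pH = −log[H+] = −log(2.95 × 10^-4) = 3.53

pH = 3.53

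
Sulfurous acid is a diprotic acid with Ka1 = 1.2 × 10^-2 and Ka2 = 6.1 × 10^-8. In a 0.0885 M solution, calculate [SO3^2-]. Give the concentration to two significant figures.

6.1 × 10^-8 M

First ionization gives [H+] ≈ [HSO3-] = 2.71 × 10^-2 M.
Second step: Ka2 = [H+][SO3^2-]/[HSO3-] ≈ [SO3^2-] (since [H+] ≈ [HSO3-]).
So [SO3^2-] ≈ Ka2.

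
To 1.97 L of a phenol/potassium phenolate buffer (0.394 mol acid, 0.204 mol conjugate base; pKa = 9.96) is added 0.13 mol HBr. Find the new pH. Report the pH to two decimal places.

pH = 9.11

After neutralization: n(C6H5OH) = 0.524 mol, n(C6H5O-) = 0.074 mol.
pH = pKa + log(n_C6H5O-/n_C6H5OH) = 9.96 + log(0.074/0.524) = 9.96 + (-0.850)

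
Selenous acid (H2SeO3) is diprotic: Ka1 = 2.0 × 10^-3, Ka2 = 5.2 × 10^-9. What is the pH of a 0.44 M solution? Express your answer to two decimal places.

Since Ka1 ≫ Ka2, the first ionization dominates [H+].
Ka1 = x²/(0.44 − x) = 2.0 × 10^-3
Solving the quadratic: x = (−Ka1 + √(Ka1² + 4·Ka1·C₀))/2 = 2.87 × 10^-2 M
pH = −log(2.87 × 10^-2) = 1.54

pH = 1.54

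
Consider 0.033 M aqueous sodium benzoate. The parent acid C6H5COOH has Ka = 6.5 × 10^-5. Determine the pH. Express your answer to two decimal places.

C6H5COO- is the conjugate base of the weak acid C6H5COOH.
Kb = Kw/Ka = 1.0×10^-14 / 6.5 × 10^-5 = 1.54 × 10^-10
Kb = [OH-]²/(0.033 − [OH-]) = 1.54 × 10^-10
Neglecting [OH-] in the denominator: [OH-] = √(1.54 × 10^-10 × 0.033) = 2.25 × 10^-6 M
([OH-]/C₀ = 0.0068% < 5%, so the approximation holds.)
pOH = −log(2.25 × 10^-6) = 5.65; pH = 14.00 − 5.65 = 8.35

pH = 8.35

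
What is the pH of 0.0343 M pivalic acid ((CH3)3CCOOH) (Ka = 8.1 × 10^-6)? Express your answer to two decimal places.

(CH3)3CCOOH ⇌ (CH3)3CCOO- + H+
Ka = x²/(0.0343 − x) = 8.1 × 10^-6
Since Ka ≪ C₀, x ≈ √(Ka·C₀) = 5.27 × 10^-4 M.
Check: 1.5% ionized — well under 5%, approximation valid.
pH = −log[H+] = −log(5.27 × 10^-4) = 3.28

pH = 3.28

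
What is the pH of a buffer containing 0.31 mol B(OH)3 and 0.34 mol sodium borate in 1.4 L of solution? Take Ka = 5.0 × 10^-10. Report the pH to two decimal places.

pH = 9.34

pKa = −log(5.0 × 10^-10) = 9.301
Using pH = pKa + log([base]/[acid]) with [base]/[acid] = 0.34/0.31:
pH = 9.301 + (+0.040) = 9.34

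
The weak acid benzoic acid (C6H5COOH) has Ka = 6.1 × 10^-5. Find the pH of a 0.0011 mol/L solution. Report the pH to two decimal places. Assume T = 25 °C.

pH = 3.64

C6H5COOH ⇌ C6H5COO- + H+
From the ICE table, Ka = x²/(0.0011 − x) = 6.1 × 10^-5.
The 5% rule fails; solving x² + Ka·x − Ka·C₀ = 0 exactly:
x = (−Ka + √(Ka² + 4·Ka·C₀))/2 = 2.30 × 10^-4 M
pH = −log(2.30 × 10^-4) = 3.64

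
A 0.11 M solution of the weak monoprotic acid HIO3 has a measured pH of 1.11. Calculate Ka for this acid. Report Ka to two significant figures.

Ka = 1.9 × 10^-1

[H+] = 10^(-1.11) = 7.76 × 10^-2 M
At equilibrium [HA] = 0.11 − 7.76 × 10^-2 = 3.24 × 10^-2 M
Ka = [H+][A-]/[HA] = (7.76 × 10^-2)² / 3.24 × 10^-2 = 1.9 × 10^-1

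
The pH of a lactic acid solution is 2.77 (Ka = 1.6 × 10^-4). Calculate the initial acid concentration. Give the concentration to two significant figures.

[H+] = 10^(-2.77) = 1.70 × 10^-3 M = x
Ka = x²/(C₀ − x) ⇒ C₀ = x + x²/Ka
C₀ = 1.70 × 10^-3 + (1.70 × 10^-3)²/(1.6 × 10^-4) = 1.98 × 10^-2 M

C₀ = 2.0 × 10^-2 M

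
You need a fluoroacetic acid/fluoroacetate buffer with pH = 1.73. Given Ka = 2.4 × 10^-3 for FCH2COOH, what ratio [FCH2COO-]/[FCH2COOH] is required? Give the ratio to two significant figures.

ratio = 0.13

pKa = -log(2.4 × 10^-3) = 2.620
pH = pKa + log(r) ⇒ log(r) = 1.73 − 2.620 = -0.890
r = [FCH2COO-]/[FCH2COOH] = 10^(-0.890) = 0.129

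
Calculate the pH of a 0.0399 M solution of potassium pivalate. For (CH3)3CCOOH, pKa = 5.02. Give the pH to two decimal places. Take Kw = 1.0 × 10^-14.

pH = 8.81

(CH3)3CCOO- is the conjugate base of the weak acid (CH3)3CCOOH.
Ka = 10^(−5.02) = 9.55 × 10^-6
Kb = Kw/Ka = 1.0×10^-14 / 9.55 × 10^-6 = 1.05 × 10^-9
Kb = [OH-]²/(0.0399 − [OH-]) = 1.05 × 10^-9
Assume [OH-] ≪ 0.0399: [OH-] ≈ √(1.05 × 10^-9 × 0.0399) = 6.47 × 10^-6 M
pOH = −log(6.47 × 10^-6) = 5.19; pH = 14.00 − 5.19 = 8.81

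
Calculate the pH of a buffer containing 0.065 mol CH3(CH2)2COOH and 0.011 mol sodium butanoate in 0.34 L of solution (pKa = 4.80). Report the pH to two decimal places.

pH = pKa + log([A⁻]/[HA]) = 4.80 + log(0.011/0.065)
pH = 4.80 + (-0.772) = 4.03

pH = 4.03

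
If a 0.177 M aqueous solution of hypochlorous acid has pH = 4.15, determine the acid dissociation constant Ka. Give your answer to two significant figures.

Ka = 2.8 × 10^-8

[H+] = 10^(-4.15) = 7.08 × 10^-5 M
At equilibrium [HA] = 0.177 − 7.08 × 10^-5 = 1.77 × 10^-1 M
Ka = [H+][A-]/[HA] = (7.08 × 10^-5)² / 1.77 × 10^-1 = 2.8 × 10^-8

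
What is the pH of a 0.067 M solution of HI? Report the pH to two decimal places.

HI is a strong acid and dissociates completely, so [H+] = 0.067 M.
pH = -log(0.067) = 1.17

pH = 1.17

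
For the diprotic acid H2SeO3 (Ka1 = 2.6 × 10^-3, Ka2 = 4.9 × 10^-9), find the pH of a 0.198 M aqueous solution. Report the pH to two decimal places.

Ka1 ≫ Ka2, so treat the first dissociation as the only significant source of H+.
Ka1 = x²/(0.198 − x) = 2.6 × 10^-3
Solving the quadratic: x = (−Ka1 + √(Ka1² + 4·Ka1·C₀))/2 = 2.14 × 10^-2 M
pH = −log(2.14 × 10^-2) = 1.67

pH = 1.67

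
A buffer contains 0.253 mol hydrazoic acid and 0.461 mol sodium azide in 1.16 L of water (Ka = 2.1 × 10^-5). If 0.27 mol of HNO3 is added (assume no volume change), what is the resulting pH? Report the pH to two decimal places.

pH = 4.24

Added H+ converts N3- to HN3: HN3 → 0.523 mol, N3- → 0.191 mol.
pKa = −log(2.1 × 10^-5) = 4.678
Henderson–Hasselbalch with mole ratio 0.191/0.523: pH = 4.678 + (-0.437)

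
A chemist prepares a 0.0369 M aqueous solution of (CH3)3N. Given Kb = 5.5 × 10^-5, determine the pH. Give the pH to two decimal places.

(CH3)3N + H2O ⇌ (CH3)3NH+ + OH-
From the ICE table, Kb = [OH-]²/(0.0369 − [OH-]) = 5.5 × 10^-5.
Since Kb ≪ C₀, [OH-] ≈ √(Kb·C₀) = 1.42 × 10^-3 M.
([OH-]/C₀ = 3.9% < 5%, so the approximation holds.)
pOH = 2.85, so pH = 14.00 − pOH = 11.15

pH = 11.15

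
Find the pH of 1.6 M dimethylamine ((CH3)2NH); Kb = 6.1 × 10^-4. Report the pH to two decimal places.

pH = 12.49

(CH3)2NH + H2O ⇌ (CH3)2NH2+ + OH-
From the ICE table, Kb = [OH-]²/(1.6 − [OH-]) = 6.1 × 10^-4.
Since Kb ≪ C₀, [OH-] ≈ √(Kb·C₀) = 3.12 × 10^-2 M.
pOH = −log(3.12 × 10^-2) = 1.51; pH = 14.00 − 1.51 = 12.49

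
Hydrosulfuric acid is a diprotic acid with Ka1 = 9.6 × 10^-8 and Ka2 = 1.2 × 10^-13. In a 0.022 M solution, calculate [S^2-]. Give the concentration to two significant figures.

First ionization gives [H+] ≈ [HS-] = 4.60 × 10^-5 M.
Second step: Ka2 = [H+][S^2-]/[HS-] ≈ [S^2-] (since [H+] ≈ [HS-]).
So [S^2-] ≈ Ka2.

1.2 × 10^-13 M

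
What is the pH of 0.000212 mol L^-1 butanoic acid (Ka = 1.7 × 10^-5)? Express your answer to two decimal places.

CH3(CH2)2COOH ⇌ CH3(CH2)2COO- + H+
Ka = x²/(0.000212 − x) = 1.7 × 10^-5
x is not negligible relative to C₀; solve x² + 1.7e-05·x − 3.6e-09 = 0.
x = [−1.7e-05 + √(1.7e-05² + 1.44e-08)]/2 = 5.21 × 10^-5 M
pH = −log(5.21 × 10^-5) = 4.28

pH = 4.28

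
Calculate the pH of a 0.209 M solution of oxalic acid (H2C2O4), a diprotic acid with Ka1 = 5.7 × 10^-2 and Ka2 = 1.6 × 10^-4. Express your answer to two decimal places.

Ka1 ≫ Ka2, so treat the first dissociation as the only significant source of H+.
Ka1 = x²/(0.209 − x) = 5.7 × 10^-2
Solving the quadratic: x = (−Ka1 + √(Ka1² + 4·Ka1·C₀))/2 = 8.43 × 10^-2 M
pH = −log(8.43 × 10^-2) = 1.07

pH = 1.07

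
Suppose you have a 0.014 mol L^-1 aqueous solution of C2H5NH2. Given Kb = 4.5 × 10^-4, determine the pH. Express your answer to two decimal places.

C2H5NH2 + H2O ⇌ C2H5NH3+ + OH-
From the ICE table, Kb = [OH-]²/(0.014 − [OH-]) = 4.5 × 10^-4.
The 5% rule fails; solving [OH-]² + Kb·[OH-] − Kb·C₀ = 0 exactly:
[OH-] = [−0.00045 + √(0.00045² + 2.52e-05)]/2 = 2.30 × 10^-3 M
pOH = −log(2.30 × 10^-3) = 2.64; pH = 14.00 − 2.64 = 11.36

pH = 11.36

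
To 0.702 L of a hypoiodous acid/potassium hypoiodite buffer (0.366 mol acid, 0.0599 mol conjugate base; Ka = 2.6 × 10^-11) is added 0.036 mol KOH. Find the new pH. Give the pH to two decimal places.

pH = 10.05

After neutralization: n(HOI) = 0.33 mol, n(OI-) = 0.0959 mol.
pKa = −log(2.6 × 10^-11) = 10.585
Henderson–Hasselbalch with mole ratio 0.0959/0.33: pH = 10.585 + (-0.537)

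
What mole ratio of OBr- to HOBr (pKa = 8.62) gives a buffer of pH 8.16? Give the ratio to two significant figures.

pH = pKa + log(r) ⇒ log(r) = 8.16 − 8.62 = -0.46
r = [OBr-]/[HOBr] = 10^(-0.46) = 0.347

ratio = 0.35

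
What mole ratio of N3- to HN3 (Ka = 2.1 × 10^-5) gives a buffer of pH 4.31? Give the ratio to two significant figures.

pKa = -log(2.1 × 10^-5) = 4.678
pH = pKa + log(r) ⇒ log(r) = 4.31 − 4.678 = -0.368
r = [N3-]/[HN3] = 10^(-0.368) = 0.429

ratio = 0.43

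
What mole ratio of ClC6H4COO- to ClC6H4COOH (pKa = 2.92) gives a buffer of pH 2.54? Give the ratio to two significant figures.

pH = pKa + log(r) ⇒ log(r) = 2.54 − 2.92 = -0.38
r = [ClC6H4COO-]/[ClC6H4COOH] = 10^(-0.38) = 0.417

ratio = 0.42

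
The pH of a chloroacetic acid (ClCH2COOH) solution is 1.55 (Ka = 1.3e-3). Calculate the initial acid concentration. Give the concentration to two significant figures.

C₀ = 6.4 × 10^-1 M

[H+] = 10^(-1.55) = 2.82 × 10^-2 M = x
Ka = x²/(C₀ − x) ⇒ C₀ = x + x²/Ka
C₀ = 2.82 × 10^-2 + (2.82 × 10^-2)²/(1.3 × 10^-3) = 6.40 × 10^-1 M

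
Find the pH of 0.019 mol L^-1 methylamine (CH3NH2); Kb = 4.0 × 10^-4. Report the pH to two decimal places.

pH = 11.41

CH3NH2 + H2O ⇌ CH3NH3+ + OH-
From the ICE table, Kb = [OH-]²/(0.019 − [OH-]) = 4.0 × 10^-4.
The 5% rule fails; solving [OH-]² + Kb·[OH-] − Kb·C₀ = 0 exactly:
[OH-] = (−Kb + √(Kb² + 4·Kb·C₀))/2 = 2.56 × 10^-3 M
pOH = 2.59, so pH = 14.00 − pOH = 11.41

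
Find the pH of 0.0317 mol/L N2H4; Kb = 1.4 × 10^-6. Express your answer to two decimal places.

N2H4 + H2O ⇌ N2H5+ + OH-
From the ICE table, Kb = [OH-]²/(0.0317 − [OH-]) = 1.4 × 10^-6.
Since Kb ≪ C₀, [OH-] ≈ √(Kb·C₀) = 2.11 × 10^-4 M.
Check: 0.66% ionized — well under 5%, approximation valid.
pOH = −log(2.11 × 10^-4) = 3.68; pH = 14.00 − 3.68 = 10.32

pH = 10.32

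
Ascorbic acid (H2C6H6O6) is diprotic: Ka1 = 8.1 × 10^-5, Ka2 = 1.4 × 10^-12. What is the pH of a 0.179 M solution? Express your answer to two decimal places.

pH = 2.42

Since Ka1 ≫ Ka2, the first ionization dominates [H+].
Ka1 = x²/(0.179 − x) = 8.1 × 10^-5
x ≈ √(8.1 × 10^-5 × 0.179) = 3.81 × 10^-3 M
pH = −log(3.81 × 10^-3) = 2.42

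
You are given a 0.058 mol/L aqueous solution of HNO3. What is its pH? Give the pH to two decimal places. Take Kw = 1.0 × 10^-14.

pH = 1.24

HNO3 is a strong acid and dissociates completely, so [H+] = 0.058 M.
pH = -log(0.058) = 1.24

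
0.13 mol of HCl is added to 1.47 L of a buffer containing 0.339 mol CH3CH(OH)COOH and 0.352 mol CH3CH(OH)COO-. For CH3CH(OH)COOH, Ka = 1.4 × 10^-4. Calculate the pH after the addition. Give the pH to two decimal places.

After neutralization: n(CH3CH(OH)COOH) = 0.469 mol, n(CH3CH(OH)COO-) = 0.222 mol.
pKa = −log(1.4 × 10^-4) = 3.854
pH = pKa + log(n_CH3CH(OH)COO-/n_CH3CH(OH)COOH) = 3.854 + log(0.222/0.469) = 3.854 + (-0.325)

pH = 3.53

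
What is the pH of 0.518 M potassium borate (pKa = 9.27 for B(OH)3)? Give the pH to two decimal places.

pH = 11.49

B(OH)4- is the conjugate base of the weak acid B(OH)3.
Ka = 10^(−9.27) = 5.37 × 10^-10
Kb = Kw/Ka = 1.0×10^-14 / 5.37 × 10^-10 = 1.86 × 10^-5
From the ICE table, Kb = x²/(0.518 − x) = 1.86 × 10^-5.
Neglecting x in the denominator: x = √(1.86 × 10^-5 × 0.518) = 3.10 × 10^-3 M
pOH = −log(3.10 × 10^-3) = 2.51; pH = 14.00 − 2.51 = 11.49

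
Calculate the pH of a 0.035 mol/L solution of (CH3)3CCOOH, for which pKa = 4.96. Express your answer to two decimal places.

pH = 3.21

(CH3)3CCOOH ⇌ (CH3)3CCOO- + H+
Ka = 10^(−4.96) = 1.10 × 10^-5
Ka = x²/(0.035 − x) = 1.10 × 10^-5
Since Ka ≪ C₀, x ≈ √(Ka·C₀) = 6.20 × 10^-4 M.
Check: 1.8% ionized — well under 5%, approximation valid.
pH = −log[H+] = −log(6.20 × 10^-4) = 3.21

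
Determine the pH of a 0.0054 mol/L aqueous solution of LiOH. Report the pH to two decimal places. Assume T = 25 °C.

LiOH is a strong base; [OH-] = 0.0054 M.
pOH = -log(0.0054) = 2.27
pH = 14.00 - 2.27 = 11.73

pH = 11.73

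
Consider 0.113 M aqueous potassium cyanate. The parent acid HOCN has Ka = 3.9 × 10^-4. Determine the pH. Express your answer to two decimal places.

OCN- is the conjugate base of the weak acid HOCN.
Kb = Kw/Ka = 1.0×10^-14 / 3.9 × 10^-4 = 2.56 × 10^-11
Kb = x²/(0.113 − x) = 2.56 × 10^-11
Assume x ≪ 0.113: x ≈ √(2.56 × 10^-11 × 0.113) = 1.70 × 10^-6 M
(x/C₀ = 0.0015% < 5%, so the approximation holds.)
pOH = 5.77, so pH = 14.00 − pOH = 8.23

pH = 8.23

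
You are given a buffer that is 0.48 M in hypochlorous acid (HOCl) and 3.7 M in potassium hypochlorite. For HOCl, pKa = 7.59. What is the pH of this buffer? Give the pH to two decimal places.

Using pH = pKa + log([base]/[acid]) with [base]/[acid] = 3.7/0.48:
pH = 7.59 + (+0.887) = 8.48

pH = 8.48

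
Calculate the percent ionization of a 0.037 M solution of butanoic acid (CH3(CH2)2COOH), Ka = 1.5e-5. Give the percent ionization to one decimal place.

CH3(CH2)2COOH ⇌ CH3(CH2)2COO- + H+; let x = [H+] at equilibrium.
x ≈ √(Ka·C₀) = √(1.5 × 10^-5 × 0.037) = 7.45 × 10^-4 M
Fraction ionized = 7.45 × 10^-4 / 0.037 = 0.0201 → 2.0%

2.0%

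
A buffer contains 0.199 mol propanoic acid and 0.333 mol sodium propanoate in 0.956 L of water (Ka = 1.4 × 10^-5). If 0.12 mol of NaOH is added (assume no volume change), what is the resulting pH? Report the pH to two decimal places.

OH- converts CH3CH2COOH to CH3CH2COO-: CH3CH2COOH → 0.079 mol, CH3CH2COO- → 0.453 mol.
pKa = −log(1.4 × 10^-5) = 4.854
Henderson–Hasselbalch with mole ratio 0.453/0.079: pH = 4.854 + (+0.758)

pH = 5.61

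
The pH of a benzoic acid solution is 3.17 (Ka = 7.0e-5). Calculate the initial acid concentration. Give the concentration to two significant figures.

C₀ = 7.2 × 10^-3 M

[H+] = 10^(-3.17) = 6.76 × 10^-4 M = x
Ka = x²/(C₀ − x) ⇒ C₀ = x + x²/Ka
C₀ = 6.76 × 10^-4 + (6.76 × 10^-4)²/(7.0 × 10^-5) = 7.20 × 10^-3 M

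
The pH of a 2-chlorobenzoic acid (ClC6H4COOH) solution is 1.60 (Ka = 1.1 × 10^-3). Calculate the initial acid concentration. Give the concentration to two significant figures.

[H+] = 10^(-1.60) = 2.51 × 10^-2 M = x
Ka = x²/(C₀ − x) ⇒ C₀ = x + x²/Ka
C₀ = 2.51 × 10^-2 + (2.51 × 10^-2)²/(1.1 × 10^-3) = 5.98 × 10^-1 M

C₀ = 6.0 × 10^-1 M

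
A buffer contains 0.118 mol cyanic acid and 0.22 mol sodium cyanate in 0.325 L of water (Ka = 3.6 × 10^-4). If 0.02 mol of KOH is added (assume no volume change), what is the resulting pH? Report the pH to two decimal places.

pH = 3.83

OH- converts HOCN to OCN-: HOCN → 0.098 mol, OCN- → 0.24 mol.
pKa = −log(3.6 × 10^-4) = 3.444
pH = pKa + log([A⁻]/[HA]) = 3.444 + log(0.24/0.098) = 3.444 +0.389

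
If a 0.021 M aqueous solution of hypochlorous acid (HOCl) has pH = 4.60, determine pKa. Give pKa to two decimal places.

[H+] = 10^(-4.60) = 2.51 × 10^-5 M
At equilibrium [HA] = 0.021 − 2.51 × 10^-5 = 2.10 × 10^-2 M
Ka = [H+][A-]/[HA] = (2.51 × 10^-5)² / 2.10 × 10^-2 = 3.00 × 10^-8
pKa = -log(3.00 × 10^-8) = 7.52

pKa = 7.52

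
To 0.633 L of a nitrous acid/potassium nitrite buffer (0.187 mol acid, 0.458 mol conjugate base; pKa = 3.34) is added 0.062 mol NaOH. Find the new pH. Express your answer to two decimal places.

pH = 3.96

After neutralization: n(HNO2) = 0.125 mol, n(NO2-) = 0.52 mol.
pH = pKa + log([A⁻]/[HA]) = 3.34 + log(0.52/0.125) = 3.34 +0.619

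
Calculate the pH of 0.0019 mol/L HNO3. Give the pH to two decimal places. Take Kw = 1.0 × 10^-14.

pH = 2.72

HNO3 is a strong acid and dissociates completely, so [H+] = 0.0019 M.
pH = -log(0.0019) = 2.72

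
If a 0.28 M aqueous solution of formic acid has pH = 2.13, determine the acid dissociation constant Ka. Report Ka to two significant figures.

Ka = 2.0 × 10^-4

[H+] = 10^(-2.13) = 7.41 × 10^-3 M
At equilibrium [HA] = 0.28 − 7.41 × 10^-3 = 2.73 × 10^-1 M
Ka = [H+][A-]/[HA] = (7.41 × 10^-3)² / 2.73 × 10^-1 = 2.0 × 10^-4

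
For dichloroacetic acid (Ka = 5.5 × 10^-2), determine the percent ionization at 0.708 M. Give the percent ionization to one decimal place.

24.3%

Cl2CHCOOH ⇌ Cl2CHCOO- + H+; let x = [H+] at equilibrium.
Ka = x²/(C₀ − x); solving the quadratic gives x = 1.72 × 10^-1 M.
Fraction ionized = 1.72 × 10^-1 / 0.708 = 0.2429 → 24.3%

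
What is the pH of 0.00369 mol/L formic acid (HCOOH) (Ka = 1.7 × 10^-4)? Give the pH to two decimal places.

HCOOH ⇌ HCOO- + H+
From the ICE table, Ka = x²/(0.00369 − x) = 1.7 × 10^-4.
The 5% rule fails; solving x² + Ka·x − Ka·C₀ = 0 exactly:
x = (−Ka + √(Ka² + 4·Ka·C₀))/2 = 7.12 × 10^-4 M
pH = −log[H+] = −log(7.12 × 10^-4) = 3.15

pH = 3.15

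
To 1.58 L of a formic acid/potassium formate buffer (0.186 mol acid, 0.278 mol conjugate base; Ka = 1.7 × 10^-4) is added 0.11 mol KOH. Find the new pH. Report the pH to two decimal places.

pH = 4.48

OH- converts HCOOH to HCOO-: HCOOH → 0.076 mol, HCOO- → 0.388 mol.
pKa = −log(1.7 × 10^-4) = 3.770
pH = pKa + log([A⁻]/[HA]) = 3.770 + log(0.388/0.076) = 3.770 +0.708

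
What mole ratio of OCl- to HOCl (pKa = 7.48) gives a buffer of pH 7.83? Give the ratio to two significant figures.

pH = pKa + log(r) ⇒ log(r) = 7.83 − 7.48 = +0.35
r = [OCl-]/[HOCl] = 10^(+0.35) = 2.24

ratio = 2.2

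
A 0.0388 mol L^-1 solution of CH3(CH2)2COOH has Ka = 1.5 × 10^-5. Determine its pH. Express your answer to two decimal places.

CH3(CH2)2COOH ⇌ CH3(CH2)2COO- + H+
Ka = [H+]²/(0.0388 − [H+]) = 1.5 × 10^-5
Since Ka ≪ C₀, [H+] ≈ √(Ka·C₀) = 7.63 × 10^-4 M.
Check: 2% ionized — well under 5%, approximation valid.
pH = −log(7.63 × 10^-4) = 3.12

pH = 3.12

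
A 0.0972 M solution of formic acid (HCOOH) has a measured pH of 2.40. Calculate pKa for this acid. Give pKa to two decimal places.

pKa = 3.77

[H+] = 10^(-2.40) = 3.98 × 10^-3 M
At equilibrium [HA] = 0.0972 − 3.98 × 10^-3 = 9.32 × 10^-2 M
Ka = [H+][A-]/[HA] = (3.98 × 10^-3)² / 9.32 × 10^-2 = 1.70 × 10^-4
pKa = -log(1.70 × 10^-4) = 3.77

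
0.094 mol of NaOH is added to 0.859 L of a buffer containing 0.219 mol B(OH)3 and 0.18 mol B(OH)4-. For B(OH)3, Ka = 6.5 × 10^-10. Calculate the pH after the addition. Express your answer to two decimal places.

After neutralization: n(B(OH)3) = 0.125 mol, n(B(OH)4-) = 0.274 mol.
pKa = −log(6.5 × 10^-10) = 9.187
pH = pKa + log([A⁻]/[HA]) = 9.187 + log(0.274/0.125) = 9.187 +0.341

pH = 9.53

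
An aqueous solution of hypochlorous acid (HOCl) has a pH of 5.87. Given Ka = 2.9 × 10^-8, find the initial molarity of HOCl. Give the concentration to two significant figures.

[H+] = 10^(-5.87) = 1.35 × 10^-6 M = x
Ka = x²/(C₀ − x) ⇒ C₀ = x + x²/Ka
C₀ = 1.35 × 10^-6 + (1.35 × 10^-6)²/(2.9 × 10^-8) = 6.42 × 10^-5 M

C₀ = 6.4 × 10^-5 M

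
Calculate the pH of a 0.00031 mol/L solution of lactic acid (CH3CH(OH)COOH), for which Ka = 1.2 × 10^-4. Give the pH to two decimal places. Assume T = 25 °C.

pH = 3.85

CH3CH(OH)COOH ⇌ CH3CH(OH)COO- + H+
Ka = [H+]²/(0.00031 − [H+]) = 1.2 × 10^-4
The 5% rule fails; solving [H+]² + Ka·[H+] − Ka·C₀ = 0 exactly:
[H+] = (−Ka + √(Ka² + 4·Ka·C₀))/2 = 1.42 × 10^-4 M
pH = −log(1.42 × 10^-4) = 3.85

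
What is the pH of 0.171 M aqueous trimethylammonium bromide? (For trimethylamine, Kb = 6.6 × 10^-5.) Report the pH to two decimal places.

(CH3)3NH+ is the conjugate acid of the weak base (CH3)3N.
Ka = Kw/Kb = 1.0×10^-14 / 6.6 × 10^-5 = 1.52 × 10^-10
From the ICE table, Ka = [H+]²/(0.171 − [H+]) = 1.52 × 10^-10.
Neglecting [H+] in the denominator: [H+] = √(1.52 × 10^-10 × 0.171) = 5.10 × 10^-6 M
([H+]/C₀ = 0.003% < 5%, so the approximation holds.)
pH = −log(5.10 × 10^-6) = 5.29

pH = 5.29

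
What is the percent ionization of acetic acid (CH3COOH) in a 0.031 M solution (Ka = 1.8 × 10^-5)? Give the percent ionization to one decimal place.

CH3COOH ⇌ CH3COO- + H+; let x = [H+] at equilibrium.
x ≈ √(Ka·C₀) = √(1.8 × 10^-5 × 0.031) = 7.47 × 10^-4 M
Fraction ionized = 7.47 × 10^-4 / 0.031 = 0.0241 → 2.4%

2.4%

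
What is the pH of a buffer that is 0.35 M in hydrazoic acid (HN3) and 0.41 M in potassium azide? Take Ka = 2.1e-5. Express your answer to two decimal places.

pH = 4.75

pKa = −log(2.1 × 10^-5) = 4.678
pH = pKa + log([A⁻]/[HA]) = 4.678 + log(0.41/0.35)
pH = 4.678 + (+0.069) = 4.75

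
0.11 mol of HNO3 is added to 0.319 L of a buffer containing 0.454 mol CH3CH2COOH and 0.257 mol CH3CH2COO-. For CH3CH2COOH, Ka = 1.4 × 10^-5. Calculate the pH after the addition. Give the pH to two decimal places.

pH = 4.27

Added H+ converts CH3CH2COO- to CH3CH2COOH: CH3CH2COOH → 0.564 mol, CH3CH2COO- → 0.147 mol.
pKa = −log(1.4 × 10^-5) = 4.854
Henderson–Hasselbalch with mole ratio 0.147/0.564: pH = 4.854 + (-0.584)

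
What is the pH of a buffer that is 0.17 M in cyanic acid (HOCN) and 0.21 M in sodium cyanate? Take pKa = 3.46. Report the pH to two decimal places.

pH = 3.55

Henderson–Hasselbalch: pH = pKa + log([OCN-]/[HOCN]) = 3.46 + log(0.21/0.17)
pH = 3.46 + (+0.092) = 3.55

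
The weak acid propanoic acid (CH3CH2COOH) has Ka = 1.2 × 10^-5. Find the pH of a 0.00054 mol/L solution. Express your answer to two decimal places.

CH3CH2COOH ⇌ CH3CH2COO- + H+
From the ICE table, Ka = x²/(0.00054 − x) = 1.2 × 10^-5.
Here C₀/Ka ≈ 45, so the small-x approximation fails. Use the quadratic:
x = (−Ka + √(Ka² + 4·Ka·C₀))/2 = 7.47 × 10^-5 M
pH = −log(7.47 × 10^-5) = 4.13

pH = 4.13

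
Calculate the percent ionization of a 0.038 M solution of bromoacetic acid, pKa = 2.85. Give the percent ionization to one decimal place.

BrCH2COOH ⇌ BrCH2COO- + H+; let x = [H+] at equilibrium.
Ka = 10^(−2.85) = 1.41 × 10^-3
Solve x² + 0.00141x − 5.36e-05 = 0 → x = 6.65 × 10^-3 M
% ionization = x/C₀ × 100% = 6.65 × 10^-3/0.038 × 100% = 17.5%

17.5%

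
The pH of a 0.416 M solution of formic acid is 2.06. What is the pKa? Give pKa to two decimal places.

[H+] = 10^(-2.06) = 8.71 × 10^-3 M
At equilibrium [HA] = 0.416 − 8.71 × 10^-3 = 4.07 × 10^-1 M
Ka = [H+][A-]/[HA] = (8.71 × 10^-3)² / 4.07 × 10^-1 = 1.86 × 10^-4
pKa = -log(1.86 × 10^-4) = 3.73

pKa = 3.73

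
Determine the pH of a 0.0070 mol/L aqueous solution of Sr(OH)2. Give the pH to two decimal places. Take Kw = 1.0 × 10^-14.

pH = 12.15

Sr(OH)2 is a strong base (each formula unit releases 2 OH-); [OH-] = 0.014 M.
pOH = -log(0.014) = 1.85
pH = 14.00 - 1.85 = 12.15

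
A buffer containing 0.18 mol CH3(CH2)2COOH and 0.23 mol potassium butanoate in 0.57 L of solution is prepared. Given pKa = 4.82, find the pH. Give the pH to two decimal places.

Henderson–Hasselbalch: pH = pKa + log([CH3(CH2)2COO-]/[CH3(CH2)2COOH]) = 4.82 + log(0.23/0.18)
pH = 4.82 + (+0.106) = 4.93

pH = 4.93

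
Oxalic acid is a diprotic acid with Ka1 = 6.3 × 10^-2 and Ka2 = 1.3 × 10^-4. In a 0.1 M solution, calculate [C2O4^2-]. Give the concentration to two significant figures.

1.3 × 10^-4 M

First ionization gives [H+] ≈ [HC2O4-] = 5.39 × 10^-2 M.
Second step: Ka2 = [H+][C2O4^2-]/[HC2O4-] ≈ [C2O4^2-] (since [H+] ≈ [HC2O4-]).
So [C2O4^2-] ≈ Ka2.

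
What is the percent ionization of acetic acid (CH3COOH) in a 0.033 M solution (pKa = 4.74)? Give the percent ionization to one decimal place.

2.3%

CH3COOH ⇌ CH3COO- + H+; let x = [H+] at equilibrium.
Ka = 10^(−4.74) = 1.82 × 10^-5
x ≈ √(Ka·C₀) = √(1.82 × 10^-5 × 0.033) = 7.75 × 10^-4 M
% ionization = x/C₀ × 100% = 7.75 × 10^-4/0.033 × 100% = 2.3%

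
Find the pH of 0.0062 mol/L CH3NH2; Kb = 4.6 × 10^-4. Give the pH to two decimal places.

CH3NH2 + H2O ⇌ CH3NH3+ + OH-
Let x = [OH-] at equilibrium. Kb = x²/(0.0062 − x).
Here C₀/Kb ≈ 13.5, so the small-x approximation fails. Use the quadratic:
x = [−0.00046 + √(0.00046² + 1.14e-05)]/2 = 1.47 × 10^-3 M
pOH = 2.83, so pH = 14.00 − pOH = 11.17

pH = 11.17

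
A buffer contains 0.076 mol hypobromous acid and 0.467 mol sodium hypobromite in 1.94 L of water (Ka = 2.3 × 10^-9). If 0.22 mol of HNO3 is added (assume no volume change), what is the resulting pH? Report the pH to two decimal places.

pH = 8.56

Added H+ converts OBr- to HOBr: HOBr → 0.296 mol, OBr- → 0.247 mol.
pKa = −log(2.3 × 10^-9) = 8.638
Henderson–Hasselbalch with mole ratio 0.247/0.296: pH = 8.638 + (-0.079)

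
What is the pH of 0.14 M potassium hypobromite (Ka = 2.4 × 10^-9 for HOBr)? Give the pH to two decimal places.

pH = 10.88

OBr- is the conjugate base of the weak acid HOBr.
Kb = Kw/Ka = 1.0×10^-14 / 2.4 × 10^-9 = 4.17 × 10^-6
Kb = [OH-]²/(0.14 − [OH-]) = 4.17 × 10^-6
Neglecting [OH-] in the denominator: [OH-] = √(4.17 × 10^-6 × 0.14) = 7.64 × 10^-4 M
([OH-]/C₀ = 0.55% < 5%, so the approximation holds.)
pOH = 3.12, so pH = 14.00 − pOH = 10.88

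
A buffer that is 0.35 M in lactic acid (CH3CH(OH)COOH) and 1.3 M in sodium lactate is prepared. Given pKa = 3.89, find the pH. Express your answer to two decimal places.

pH = 4.46

Using pH = pKa + log([base]/[acid]) with [base]/[acid] = 1.3/0.35:
pH = 3.89 + (+0.570) = 4.46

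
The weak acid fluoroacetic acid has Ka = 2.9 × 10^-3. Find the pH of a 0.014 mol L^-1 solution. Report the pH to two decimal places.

FCH2COOH ⇌ FCH2COO- + H+
Let x = [H+] at equilibrium. Ka = x²/(0.014 − x).
The 5% rule fails; solving x² + Ka·x − Ka·C₀ = 0 exactly:
x = [−0.0029 + √(0.0029² + 0.000162)]/2 = 5.08 × 10^-3 M
pH = −log[H+] = −log(5.08 × 10^-3) = 2.29

pH = 2.29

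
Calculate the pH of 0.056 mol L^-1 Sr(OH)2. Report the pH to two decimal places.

Sr(OH)2 is a strong base (each formula unit releases 2 OH-); [OH-] = 0.112 M.
pOH = -log(0.112) = 0.95
pH = 14.00 - 0.95 = 13.05

pH = 13.05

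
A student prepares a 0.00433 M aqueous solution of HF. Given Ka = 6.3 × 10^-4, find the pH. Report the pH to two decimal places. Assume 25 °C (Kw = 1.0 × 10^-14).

pH = 2.86

HF ⇌ F- + H+
From the ICE table, Ka = x²/(0.00433 − x) = 6.3 × 10^-4.
x is not negligible relative to C₀; solve x² + 0.00063·x − 2.73e-06 = 0.
x = [−0.00063 + √(0.00063² + 1.09e-05)]/2 = 1.37 × 10^-3 M
pH = −log(1.37 × 10^-3) = 2.86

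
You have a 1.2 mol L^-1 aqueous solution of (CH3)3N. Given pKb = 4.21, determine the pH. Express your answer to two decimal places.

(CH3)3N + H2O ⇌ (CH3)3NH+ + OH-
Kb = 10^(−4.21) = 6.17 × 10^-5
Let x = [OH-] at equilibrium. Kb = x²/(1.2 − x).
Since Kb ≪ C₀, x ≈ √(Kb·C₀) = 8.60 × 10^-3 M.
Check: 0.72% ionized — well under 5%, approximation valid.
pOH = 2.07, so pH = 14.00 − pOH = 11.93

pH = 11.93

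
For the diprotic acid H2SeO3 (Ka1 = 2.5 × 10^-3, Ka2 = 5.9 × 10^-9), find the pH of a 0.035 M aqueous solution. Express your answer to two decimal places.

Since Ka1 ≫ Ka2, the first ionization dominates [H+].
Ka1 = x²/(0.035 − x) = 2.5 × 10^-3
Solving the quadratic: x = (−Ka1 + √(Ka1² + 4·Ka1·C₀))/2 = 8.19 × 10^-3 M
pH = −log(8.19 × 10^-3) = 2.09

pH = 2.09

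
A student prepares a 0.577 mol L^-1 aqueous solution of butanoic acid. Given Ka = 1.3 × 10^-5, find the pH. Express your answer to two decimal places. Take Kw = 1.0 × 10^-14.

pH = 2.56

CH3(CH2)2COOH ⇌ CH3(CH2)2COO- + H+
From the ICE table, Ka = [H+]²/(0.577 − [H+]) = 1.3 × 10^-5.
Assume [H+] ≪ 0.577: [H+] ≈ √(1.3 × 10^-5 × 0.577) = 2.74 × 10^-3 M
pH = −log[H+] = −log(2.74 × 10^-3) = 2.56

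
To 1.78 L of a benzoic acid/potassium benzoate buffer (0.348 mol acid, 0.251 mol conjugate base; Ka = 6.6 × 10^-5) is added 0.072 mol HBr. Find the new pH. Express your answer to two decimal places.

pH = 3.81

After neutralization: n(C6H5COOH) = 0.42 mol, n(C6H5COO-) = 0.179 mol.
pKa = −log(6.6 × 10^-5) = 4.180
pH = pKa + log(n_C6H5COO-/n_C6H5COOH) = 4.180 + log(0.179/0.42) = 4.180 + (-0.370)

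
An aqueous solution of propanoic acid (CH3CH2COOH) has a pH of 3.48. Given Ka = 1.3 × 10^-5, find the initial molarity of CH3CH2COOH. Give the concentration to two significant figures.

[H+] = 10^(-3.48) = 3.31 × 10^-4 M = x
Ka = x²/(C₀ − x) ⇒ C₀ = x + x²/Ka
C₀ = 3.31 × 10^-4 + (3.31 × 10^-4)²/(1.3 × 10^-5) = 8.76 × 10^-3 M

C₀ = 8.8 × 10^-3 M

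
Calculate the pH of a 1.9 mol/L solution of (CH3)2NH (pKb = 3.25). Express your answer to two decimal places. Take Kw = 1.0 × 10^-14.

pH = 12.51

(CH3)2NH + H2O ⇌ (CH3)2NH2+ + OH-
Kb = 10^(−3.25) = 5.62 × 10^-4
From the ICE table, Kb = x²/(1.9 − x) = 5.62 × 10^-4.
Assume x ≪ 1.9: x ≈ √(5.62 × 10^-4 × 1.9) = 3.27 × 10^-2 M
Check: 1.7% ionized — well under 5%, approximation valid.
pOH = −log(3.27 × 10^-2) = 1.49; pH = 14.00 − 1.49 = 12.51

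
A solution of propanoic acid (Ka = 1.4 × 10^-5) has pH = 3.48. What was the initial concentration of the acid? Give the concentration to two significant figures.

[H+] = 10^(-3.48) = 3.31 × 10^-4 M = x
Ka = x²/(C₀ − x) ⇒ C₀ = x + x²/Ka
C₀ = 3.31 × 10^-4 + (3.31 × 10^-4)²/(1.4 × 10^-5) = 8.16 × 10^-3 M

C₀ = 8.2 × 10^-3 M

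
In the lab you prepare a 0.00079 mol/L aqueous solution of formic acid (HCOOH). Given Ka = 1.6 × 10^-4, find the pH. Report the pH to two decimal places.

pH = 3.55

HCOOH ⇌ HCOO- + H+
From the ICE table, Ka = [H+]²/(0.00079 − [H+]) = 1.6 × 10^-4.
Here C₀/Ka ≈ 4.94, so the small-[H+] approximation fails. Use the quadratic:
[H+] = [−0.00016 + √(0.00016² + 5.06e-07)]/2 = 2.84 × 10^-4 M
pH = −log(2.84 × 10^-4) = 3.55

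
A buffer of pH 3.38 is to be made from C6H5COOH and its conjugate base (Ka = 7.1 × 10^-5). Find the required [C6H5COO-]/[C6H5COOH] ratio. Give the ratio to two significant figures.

ratio = 0.17

pKa = -log(7.1 × 10^-5) = 4.149
pH = pKa + log(r) ⇒ log(r) = 3.38 − 4.149 = -0.769
r = [C6H5COO-]/[C6H5COOH] = 10^(-0.769) = 0.17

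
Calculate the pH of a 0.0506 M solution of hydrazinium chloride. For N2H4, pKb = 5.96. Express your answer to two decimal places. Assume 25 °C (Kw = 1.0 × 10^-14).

N2H5+ is the conjugate acid of the weak base N2H4.
Kb = 10^(−5.96) = 1.10 × 10^-6
Ka = Kw/Kb = 1.0×10^-14 / 1.10 × 10^-6 = 9.09 × 10^-9
Ka = [H+]²/(0.0506 − [H+]) = 9.09 × 10^-9
Since Ka ≪ C₀, [H+] ≈ √(Ka·C₀) = 2.14 × 10^-5 M.
Check: 0.042% ionized — well under 5%, approximation valid.
pH = −log[H+] = −log(2.14 × 10^-5) = 4.67

pH = 4.67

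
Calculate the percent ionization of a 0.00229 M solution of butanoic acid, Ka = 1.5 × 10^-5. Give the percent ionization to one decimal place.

CH3(CH2)2COOH ⇌ CH3(CH2)2COO- + H+; let x = [H+] at equilibrium.
Ka = x²/(C₀ − x); solving the quadratic gives x = 1.78 × 10^-4 M.
% ionization = x/C₀ × 100% = 1.78 × 10^-4/0.00229 × 100% = 7.8%

7.8%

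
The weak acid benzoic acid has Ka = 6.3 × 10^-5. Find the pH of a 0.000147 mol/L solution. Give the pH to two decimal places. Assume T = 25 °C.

pH = 4.16

C6H5COOH ⇌ C6H5COO- + H+
Ka = [H+]²/(0.000147 − [H+]) = 6.3 × 10^-5
[H+] is not negligible relative to C₀; solve [H+]² + 6.3e-05·[H+] − 9.26e-09 = 0.
[H+] = [−6.3e-05 + √(6.3e-05² + 3.7e-08)]/2 = 6.98 × 10^-5 M
pH = −log(6.98 × 10^-5) = 4.16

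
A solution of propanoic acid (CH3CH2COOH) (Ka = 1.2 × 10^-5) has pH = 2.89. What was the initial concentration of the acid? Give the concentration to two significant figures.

C₀ = 1.4 × 10^-1 M

[H+] = 10^(-2.89) = 1.29 × 10^-3 M = x
Ka = x²/(C₀ − x) ⇒ C₀ = x + x²/Ka
C₀ = 1.29 × 10^-3 + (1.29 × 10^-3)²/(1.2 × 10^-5) = 1.40 × 10^-1 M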